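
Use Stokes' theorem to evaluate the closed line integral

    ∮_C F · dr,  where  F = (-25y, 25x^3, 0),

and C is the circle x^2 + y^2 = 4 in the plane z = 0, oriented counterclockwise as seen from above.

Let S be the flat disk x^2 + y^2 ≤ 4 in the plane z = 0, with upward unit normal n̂ = ẑ. By Stokes' theorem,

    ∮_C F · dr = ∬_S (∇ × F) · n̂ dS = ∬_D (curl F)_z dA,

where D is the disk x^2 + y^2 ≤ 4.

Compute the curl of F = (-25y, 25x^3, 0):
    (∇ × F)_x = ∂F_z/∂y - ∂F_y/∂z = 0,
    (∇ × F)_y = ∂F_x/∂z - ∂F_z/∂x = 0,
    (∇ × F)_z = ∂F_y/∂x - ∂F_x/∂y = 75x^2 + 25.

On z = 0, (curl F)_z = 75x^2 + 25.

Convert to polar (x = r cos θ, y = r sin θ, dA = r dr dθ); the integrand becomes 75r^2cos(θ)^2 + 25, so

    ∬_D (curl F)_z dA = ∫_0^{2π} ∫_0^{2} (75r^2cos(θ)^2 + 25) · r dr dθ.

Inner (r from 0 to 2): 300cos(θ)^2 + 50.
Outer (θ from 0 to 2π): 400π.

Therefore ∮_C F · dr = 400π.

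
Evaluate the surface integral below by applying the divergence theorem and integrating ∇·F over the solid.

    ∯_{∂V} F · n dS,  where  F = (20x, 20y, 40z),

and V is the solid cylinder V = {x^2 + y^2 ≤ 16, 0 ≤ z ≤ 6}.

By the divergence theorem,

    ∯_{∂V} F · n dS = ∭_V (∇ · F) dV.

Compute the divergence:
    ∇ · F = ∂F_x/∂x + ∂F_y/∂y + ∂F_z/∂z = 20 + 20 + 40 = 80.

In cylindrical coordinates, x = r cos(θ), y = r sin(θ), z = z, dV = r dr dθ dz, with 0 ≤ r ≤ 4, 0 ≤ θ ≤ 2π, 0 ≤ z ≤ 6.

The integrand, after substitution and multiplying by the volume element, becomes (80) · r, so

    ∭_V (∇·F) dV = ∫_0^{2π} ∫_0^{4} ∫_0^{6} (80) · r dz dr dθ.

Inner (z from 0 to 6): 480r.
Middle (r from 0 to 4): 3840.
Outer (θ from 0 to 2π): 7680π.

Therefore ∯_{∂V} F · n dS = 7680π.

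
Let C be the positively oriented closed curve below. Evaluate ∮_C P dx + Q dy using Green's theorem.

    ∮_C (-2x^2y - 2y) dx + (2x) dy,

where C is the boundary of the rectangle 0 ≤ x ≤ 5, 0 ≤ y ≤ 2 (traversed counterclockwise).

Green's theorem converts the closed line integral into a double integral over the enclosed region D:

    ∮_C P dx + Q dy = ∬_D (∂Q/∂x - ∂P/∂y) dA.

Here P = -2x^2y - 2y, Q = 2x, so

    ∂Q/∂x = 2,    ∂P/∂y = -2x^2 - 2,
    ∂Q/∂x - ∂P/∂y = 2x^2 + 4.

D is the region 0 ≤ x ≤ 5, 0 ≤ y ≤ 2. Evaluating the double integral:

    ∬_D (2x^2 + 4) dA = ∫_0^{5} ∫_0^{2} (2x^2 + 4) dy dx.

Inner (y from 0 to 2): 4x^2 + 8.
Outer (x from 0 to 5): 620/3.

Therefore ∮_C P dx + Q dy = 620/3.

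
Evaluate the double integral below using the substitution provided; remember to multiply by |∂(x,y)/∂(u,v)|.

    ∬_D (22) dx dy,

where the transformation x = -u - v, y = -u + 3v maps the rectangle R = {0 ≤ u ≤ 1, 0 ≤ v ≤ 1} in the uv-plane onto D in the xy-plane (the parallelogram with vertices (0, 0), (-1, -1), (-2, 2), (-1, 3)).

Compute the Jacobian determinant of (x, y) with respect to (u, v):

    ∂(x,y)/∂(u,v) = | -1  -1 | = (-1)(3) - (-1)(-1) = -4.
                   | -1  3 |

Its absolute value is |J| = 4 (the area scaling factor).

Substituting x = -u - v, y = -u + 3v into the integrand,

    22 → 22,

so the integral becomes

    ∬_R (22) · |J| du dv = ∫_0^1 ∫_0^1 (88) dv du.

Inner (v): 88.
Outer (u): 88.

Therefore ∬_D (22) dx dy = 88.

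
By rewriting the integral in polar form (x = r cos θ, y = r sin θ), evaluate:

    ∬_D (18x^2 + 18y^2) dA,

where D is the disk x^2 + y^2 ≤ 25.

The region D is 0 ≤ r ≤ 5, 0 ≤ θ ≤ 2π in polar coordinates, where x = r cos(θ), y = r sin(θ), and dA = r dr dθ.

Under the substitution, the integrand becomes 18r^2, so

    ∬_D (18x^2 + 18y^2) dA = ∫_{0}^{2π} ∫_{0}^{5} (18r^2) · r dr dθ.

Inner integral (in r): ∫_{0}^{5} (18r^2) · r dr = 5625/2.

Outer integral (in θ): ∫_{0}^{2π} (5625/2) dθ = 5625π.

Therefore ∬_D (18x^2 + 18y^2) dA = 5625π.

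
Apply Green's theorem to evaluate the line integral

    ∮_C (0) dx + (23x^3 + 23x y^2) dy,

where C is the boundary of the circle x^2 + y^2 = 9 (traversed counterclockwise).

Green's theorem converts the closed line integral into a double integral over the enclosed region D:

    ∮_C P dx + Q dy = ∬_D (∂Q/∂x - ∂P/∂y) dA.

Here P = 0, Q = 23x^3 + 23x y^2, so

    ∂Q/∂x = 69x^2 + 23y^2,    ∂P/∂y = 0,
    ∂Q/∂x - ∂P/∂y = 69x^2 + 23y^2.

D is the region x^2 + y^2 ≤ 9. Evaluating the double integral:

In polar coordinates (x = r cos θ, y = r sin θ, dA = r dr dθ) the integrand becomes 23r^2(cos(2θ) + 2), so

    ∬_D (69x^2 + 23y^2) dA = ∫_0^{2π} ∫_0^{3} (23r^2(cos(2θ) + 2)) · r dr dθ.

Inner (r from 0 to 3): 1863cos(2θ)/4 + 1863/2.
Outer (θ from 0 to 2π): 1863π.

Therefore ∮_C P dx + Q dy = 1863π.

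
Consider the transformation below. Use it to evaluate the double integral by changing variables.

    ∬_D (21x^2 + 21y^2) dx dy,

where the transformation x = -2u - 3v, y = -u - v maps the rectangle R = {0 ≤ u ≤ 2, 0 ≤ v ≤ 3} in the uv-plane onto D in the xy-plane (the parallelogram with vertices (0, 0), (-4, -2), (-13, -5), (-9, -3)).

Compute the Jacobian determinant of (x, y) with respect to (u, v):

    ∂(x,y)/∂(u,v) = | -2  -3 | = (-2)(-1) - (-3)(-1) = -1.
                   | -1  -1 |

Its absolute value is |J| = 1 (the area scaling factor).

Substituting x = -2u - 3v, y = -u - v into the integrand,

    21x^2 + 21y^2 → 105u^2 + 294u v + 210v^2,

so the integral becomes

    ∬_R (105u^2 + 294u v + 210v^2) · |J| du dv = ∫_0^2 ∫_0^3 (105u^2 + 294u v + 210v^2) dv du.

Inner (v): 315u^2 + 1323u + 1890.
Outer (u): 7266.

Therefore ∬_D (21x^2 + 21y^2) dx dy = 7266.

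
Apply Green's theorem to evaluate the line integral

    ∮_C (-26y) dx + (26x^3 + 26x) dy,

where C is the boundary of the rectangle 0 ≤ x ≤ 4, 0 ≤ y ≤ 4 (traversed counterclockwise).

Green's theorem converts the closed line integral into a double integral over the enclosed region D:

    ∮_C P dx + Q dy = ∬_D (∂Q/∂x - ∂P/∂y) dA.

Here P = -26y, Q = 26x^3 + 26x, so

    ∂Q/∂x = 78x^2 + 26,    ∂P/∂y = -26,
    ∂Q/∂x - ∂P/∂y = 78x^2 + 52.

D is the region 0 ≤ x ≤ 4, 0 ≤ y ≤ 4. Evaluating the double integral:

    ∬_D (78x^2 + 52) dA = ∫_0^{4} ∫_0^{4} (78x^2 + 52) dy dx.

Inner (y from 0 to 4): 312x^2 + 208.
Outer (x from 0 to 4): 7488.

Therefore ∮_C P dx + Q dy = 7488.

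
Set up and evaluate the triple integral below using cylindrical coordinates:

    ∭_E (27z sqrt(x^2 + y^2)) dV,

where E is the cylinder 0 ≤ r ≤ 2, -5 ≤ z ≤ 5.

In cylindrical coordinates, x = r cos(θ), y = r sin(θ), z = z, and dV = r dr dθ dz.

The integrand becomes 27r z, so

    ∭_E (27z sqrt(x^2 + y^2)) dV = ∫_{0}^{2π} ∫_{0}^{2} ∫_{-5}^{5} (27r z) · r dz dr dθ.

Inner (z): 0.
Middle (r from 0 to 2): 0.
Outer (θ): 0.

Therefore the triple integral equals 0.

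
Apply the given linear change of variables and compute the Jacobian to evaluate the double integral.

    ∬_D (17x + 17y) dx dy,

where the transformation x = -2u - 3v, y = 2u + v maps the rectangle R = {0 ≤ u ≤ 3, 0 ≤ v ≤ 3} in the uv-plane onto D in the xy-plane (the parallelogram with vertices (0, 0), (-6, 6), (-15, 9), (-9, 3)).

Compute the Jacobian determinant of (x, y) with respect to (u, v):

    ∂(x,y)/∂(u,v) = | -2  -3 | = (-2)(1) - (-3)(2) = 4.
                   | 2  1 |

Its absolute value is |J| = 4 (the area scaling factor).

Substituting x = -2u - 3v, y = 2u + v into the integrand,

    17x + 17y → -34v,

so the integral becomes

    ∬_R (-34v) · |J| du dv = ∫_0^3 ∫_0^3 (-136v) dv du.

Inner (v): -612.
Outer (u): -1836.

Therefore ∬_D (17x + 17y) dx dy = -1836.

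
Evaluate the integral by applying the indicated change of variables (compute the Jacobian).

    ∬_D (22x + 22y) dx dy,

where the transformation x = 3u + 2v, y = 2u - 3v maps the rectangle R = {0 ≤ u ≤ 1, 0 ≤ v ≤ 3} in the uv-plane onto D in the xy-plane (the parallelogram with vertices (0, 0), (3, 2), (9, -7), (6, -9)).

Compute the Jacobian determinant of (x, y) with respect to (u, v):

    ∂(x,y)/∂(u,v) = | 3  2 | = (3)(-3) - (2)(2) = -13.
                   | 2  -3 |

Its absolute value is |J| = 13 (the area scaling factor).

Substituting x = 3u + 2v, y = 2u - 3v into the integrand,

    22x + 22y → 110u - 22v,

so the integral becomes

    ∬_R (110u - 22v) · |J| du dv = ∫_0^1 ∫_0^3 (1430u - 286v) dv du.

Inner (v): 4290u - 1287.
Outer (u): 858.

Therefore ∬_D (22x + 22y) dx dy = 858.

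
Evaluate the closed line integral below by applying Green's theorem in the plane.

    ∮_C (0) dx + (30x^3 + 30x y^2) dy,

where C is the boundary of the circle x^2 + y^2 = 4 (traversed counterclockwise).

Green's theorem converts the closed line integral into a double integral over the enclosed region D:

    ∮_C P dx + Q dy = ∬_D (∂Q/∂x - ∂P/∂y) dA.

Here P = 0, Q = 30x^3 + 30x y^2, so

    ∂Q/∂x = 90x^2 + 30y^2,    ∂P/∂y = 0,
    ∂Q/∂x - ∂P/∂y = 90x^2 + 30y^2.

D is the region x^2 + y^2 ≤ 4. Evaluating the double integral:

In polar coordinates (x = r cos θ, y = r sin θ, dA = r dr dθ) the integrand becomes 30r^2(cos(2θ) + 2), so

    ∬_D (90x^2 + 30y^2) dA = ∫_0^{2π} ∫_0^{2} (30r^2(cos(2θ) + 2)) · r dr dθ.

Inner (r from 0 to 2): 120cos(2θ) + 240.
Outer (θ from 0 to 2π): 480π.

Therefore ∮_C P dx + Q dy = 480π.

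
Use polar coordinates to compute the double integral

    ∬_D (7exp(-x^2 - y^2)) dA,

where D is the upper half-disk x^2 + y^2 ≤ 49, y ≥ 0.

The region D is 0 ≤ r ≤ 7, 0 ≤ θ ≤ π in polar coordinates, where x = r cos(θ), y = r sin(θ), and dA = r dr dθ.

Under the substitution, the integrand becomes 7exp(-r^2), so

    ∬_D (7exp(-x^2 - y^2)) dA = ∫_{0}^{π} ∫_{0}^{7} (7exp(-r^2)) · r dr dθ.

Inner integral (in r): ∫_{0}^{7} (7exp(-r^2)) · r dr = 7/2 - 7exp(-49)/2.

Outer integral (in θ): ∫_{0}^{π} (7/2 - 7exp(-49)/2) dθ = -7π (1 - exp(49))exp(-49)/2.

Therefore ∬_D (7exp(-x^2 - y^2)) dA = -7π (1 - exp(49))exp(-49)/2.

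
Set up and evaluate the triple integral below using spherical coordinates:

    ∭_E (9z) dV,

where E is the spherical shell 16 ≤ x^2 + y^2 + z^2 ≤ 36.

In spherical coordinates, x = ρ sin(φ) cos(θ), y = ρ sin(φ) sin(θ), z = ρ cos(φ), and dV = ρ^2 sin(φ) dρ dφ dθ.

The integrand becomes 9ρ cos(φ), so

    ∭_E (9z) dV = ∫_{0}^{2π} ∫_{0}^{π} ∫_{4}^{6} (9ρ cos(φ)) · ρ^2 sin(φ) dρ dφ dθ.

Inner (ρ): 1170sin(2φ).
Middle (φ): 0.
Outer (θ): 0.

Therefore the triple integral equals 0.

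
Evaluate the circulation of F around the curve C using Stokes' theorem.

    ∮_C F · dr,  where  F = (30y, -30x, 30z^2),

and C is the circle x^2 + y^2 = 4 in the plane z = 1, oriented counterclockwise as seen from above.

Let S be the flat disk x^2 + y^2 ≤ 4 in the plane z = 1, with upward unit normal n̂ = ẑ. By Stokes' theorem,

    ∮_C F · dr = ∬_S (∇ × F) · n̂ dS = ∬_D (curl F)_z dA,

where D is the disk x^2 + y^2 ≤ 4.

Compute the curl of F = (30y, -30x, 30z^2):
    (∇ × F)_x = ∂F_z/∂y - ∂F_y/∂z = 0,
    (∇ × F)_y = ∂F_x/∂z - ∂F_z/∂x = 0,
    (∇ × F)_z = ∂F_y/∂x - ∂F_x/∂y = -60.

On z = 1, (curl F)_z = -60.

Convert to polar (x = r cos θ, y = r sin θ, dA = r dr dθ); the integrand becomes -60, so

    ∬_D (curl F)_z dA = ∫_0^{2π} ∫_0^{2} (-60) · r dr dθ.

Inner (r from 0 to 2): -120.
Outer (θ from 0 to 2π): -240π.

Therefore ∮_C F · dr = -240π.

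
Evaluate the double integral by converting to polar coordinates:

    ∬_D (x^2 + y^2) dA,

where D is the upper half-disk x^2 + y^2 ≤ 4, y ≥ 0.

The region D is 0 ≤ r ≤ 2, 0 ≤ θ ≤ π in polar coordinates, where x = r cos(θ), y = r sin(θ), and dA = r dr dθ.

Under the substitution, the integrand becomes r^2, so

    ∬_D (x^2 + y^2) dA = ∫_{0}^{π} ∫_{0}^{2} (r^2) · r dr dθ.

Inner integral (in r): ∫_{0}^{2} (r^2) · r dr = 4.

Outer integral (in θ): ∫_{0}^{π} (4) dθ = 4π.

Therefore ∬_D (x^2 + y^2) dA = 4π.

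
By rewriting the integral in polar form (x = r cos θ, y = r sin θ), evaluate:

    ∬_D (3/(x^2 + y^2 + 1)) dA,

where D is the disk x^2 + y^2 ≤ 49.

The region D is 0 ≤ r ≤ 7, 0 ≤ θ ≤ 2π in polar coordinates, where x = r cos(θ), y = r sin(θ), and dA = r dr dθ.

Under the substitution, the integrand becomes 3/(r^2 + 1), so

    ∬_D (3/(x^2 + y^2 + 1)) dA = ∫_{0}^{2π} ∫_{0}^{7} (3/(r^2 + 1)) · r dr dθ.

Inner integral (in r): ∫_{0}^{7} (3/(r^2 + 1)) · r dr = 3log(50)/2.

Outer integral (in θ): ∫_{0}^{2π} (3log(50)/2) dθ = 3π log(50).

Therefore ∬_D (3/(x^2 + y^2 + 1)) dA = 3π log(50).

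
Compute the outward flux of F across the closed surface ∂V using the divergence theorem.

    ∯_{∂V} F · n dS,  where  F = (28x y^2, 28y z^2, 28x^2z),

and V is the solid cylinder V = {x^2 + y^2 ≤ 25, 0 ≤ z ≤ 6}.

By the divergence theorem,

    ∯_{∂V} F · n dS = ∭_V (∇ · F) dV.

Compute the divergence:
    ∇ · F = ∂F_x/∂x + ∂F_y/∂y + ∂F_z/∂z = 28y^2 + 28z^2 + 28x^2 = 28x^2 + 28y^2 + 28z^2.

In cylindrical coordinates, x = r cos(θ), y = r sin(θ), z = z, dV = r dr dθ dz, with 0 ≤ r ≤ 5, 0 ≤ θ ≤ 2π, 0 ≤ z ≤ 6.

The integrand, after substitution and multiplying by the volume element, becomes (28r^2 + 28z^2) · r, so

    ∭_V (∇·F) dV = ∫_0^{2π} ∫_0^{5} ∫_0^{6} (28r^2 + 28z^2) · r dz dr dθ.

Inner (z from 0 to 6): 168r (r^2 + 12).
Middle (r from 0 to 5): 51450.
Outer (θ from 0 to 2π): 102900π.

Therefore ∯_{∂V} F · n dS = 102900π.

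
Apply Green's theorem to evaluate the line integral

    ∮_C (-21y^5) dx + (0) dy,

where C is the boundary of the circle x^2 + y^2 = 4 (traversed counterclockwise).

Green's theorem converts the closed line integral into a double integral over the enclosed region D:

    ∮_C P dx + Q dy = ∬_D (∂Q/∂x - ∂P/∂y) dA.

Here P = -21y^5, Q = 0, so

    ∂Q/∂x = 0,    ∂P/∂y = -105y^4,
    ∂Q/∂x - ∂P/∂y = 105y^4.

D is the region x^2 + y^2 ≤ 4. Evaluating the double integral:

In polar coordinates (x = r cos θ, y = r sin θ, dA = r dr dθ) the integrand becomes 105r^4sin(θ)^4, so

    ∬_D (105y^4) dA = ∫_0^{2π} ∫_0^{2} (105r^4sin(θ)^4) · r dr dθ.

Inner (r from 0 to 2): 1120sin(θ)^4.
Outer (θ from 0 to 2π): 840π.

Therefore ∮_C P dx + Q dy = 840π.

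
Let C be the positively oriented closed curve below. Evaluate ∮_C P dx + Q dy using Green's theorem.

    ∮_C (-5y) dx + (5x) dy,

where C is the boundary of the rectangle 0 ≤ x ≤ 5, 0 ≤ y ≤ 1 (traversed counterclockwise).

Green's theorem converts the closed line integral into a double integral over the enclosed region D:

    ∮_C P dx + Q dy = ∬_D (∂Q/∂x - ∂P/∂y) dA.

Here P = -5y, Q = 5x, so

    ∂Q/∂x = 5,    ∂P/∂y = -5,
    ∂Q/∂x - ∂P/∂y = 10.

D is the region 0 ≤ x ≤ 5, 0 ≤ y ≤ 1. Evaluating the double integral:

    ∬_D (10) dA = ∫_0^{5} ∫_0^{1} (10) dy dx.

Inner (y from 0 to 1): 10.
Outer (x from 0 to 5): 50.

Therefore ∮_C P dx + Q dy = 50.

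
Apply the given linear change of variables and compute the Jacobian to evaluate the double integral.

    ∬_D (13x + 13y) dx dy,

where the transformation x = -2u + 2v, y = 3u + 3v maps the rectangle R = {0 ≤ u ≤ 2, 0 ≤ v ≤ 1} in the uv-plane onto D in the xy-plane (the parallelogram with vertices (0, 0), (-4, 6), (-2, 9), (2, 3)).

Compute the Jacobian determinant of (x, y) with respect to (u, v):

    ∂(x,y)/∂(u,v) = | -2  2 | = (-2)(3) - (2)(3) = -12.
                   | 3  3 |

Its absolute value is |J| = 12 (the area scaling factor).

Substituting x = -2u + 2v, y = 3u + 3v into the integrand,

    13x + 13y → 13u + 65v,

so the integral becomes

    ∬_R (13u + 65v) · |J| du dv = ∫_0^2 ∫_0^1 (156u + 780v) dv du.

Inner (v): 156u + 390.
Outer (u): 1092.

Therefore ∬_D (13x + 13y) dx dy = 1092.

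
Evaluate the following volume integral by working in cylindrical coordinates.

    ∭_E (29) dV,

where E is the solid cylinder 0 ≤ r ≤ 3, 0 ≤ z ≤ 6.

In cylindrical coordinates, x = r cos(θ), y = r sin(θ), z = z, and dV = r dr dθ dz.

The integrand becomes 29, so

    ∭_E (29) dV = ∫_{0}^{2π} ∫_{0}^{3} ∫_{0}^{6} (29) · r dz dr dθ.

Inner (z): 174r.
Middle (r from 0 to 3): 783.
Outer (θ): 1566π.

Therefore the triple integral equals 1566π.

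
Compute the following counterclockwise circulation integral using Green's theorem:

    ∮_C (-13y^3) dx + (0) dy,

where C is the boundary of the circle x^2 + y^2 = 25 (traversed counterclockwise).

Green's theorem converts the closed line integral into a double integral over the enclosed region D:

    ∮_C P dx + Q dy = ∬_D (∂Q/∂x - ∂P/∂y) dA.

Here P = -13y^3, Q = 0, so

    ∂Q/∂x = 0,    ∂P/∂y = -39y^2,
    ∂Q/∂x - ∂P/∂y = 39y^2.

D is the region x^2 + y^2 ≤ 25. Evaluating the double integral:

In polar coordinates (x = r cos θ, y = r sin θ, dA = r dr dθ) the integrand becomes 39r^2sin(θ)^2, so

    ∬_D (39y^2) dA = ∫_0^{2π} ∫_0^{5} (39r^2sin(θ)^2) · r dr dθ.

Inner (r from 0 to 5): 24375sin(θ)^2/4.
Outer (θ from 0 to 2π): 24375π/4.

Therefore ∮_C P dx + Q dy = 24375π/4.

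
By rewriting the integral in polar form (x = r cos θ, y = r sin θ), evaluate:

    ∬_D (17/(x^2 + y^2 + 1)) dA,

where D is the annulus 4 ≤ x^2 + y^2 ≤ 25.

The region D is 2 ≤ r ≤ 5, 0 ≤ θ ≤ 2π in polar coordinates, where x = r cos(θ), y = r sin(θ), and dA = r dr dθ.

Under the substitution, the integrand becomes 17/(r^2 + 1), so

    ∬_D (17/(x^2 + y^2 + 1)) dA = ∫_{0}^{2π} ∫_{2}^{5} (17/(r^2 + 1)) · r dr dθ.

Inner integral (in r): ∫_{2}^{5} (17/(r^2 + 1)) · r dr = log(208827064576sqrt(130)/1953125).

Outer integral (in θ): ∫_{0}^{2π} (log(208827064576sqrt(130)/1953125)) dθ = log((208827064576sqrt(130)/1953125)^(2π)).

Therefore ∬_D (17/(x^2 + y^2 + 1)) dA = log((208827064576sqrt(130)/1953125)^(2π)).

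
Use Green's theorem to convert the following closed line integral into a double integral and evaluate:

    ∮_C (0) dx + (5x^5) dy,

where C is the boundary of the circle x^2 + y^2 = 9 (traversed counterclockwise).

Green's theorem converts the closed line integral into a double integral over the enclosed region D:

    ∮_C P dx + Q dy = ∬_D (∂Q/∂x - ∂P/∂y) dA.

Here P = 0, Q = 5x^5, so

    ∂Q/∂x = 25x^4,    ∂P/∂y = 0,
    ∂Q/∂x - ∂P/∂y = 25x^4.

D is the region x^2 + y^2 ≤ 9. Evaluating the double integral:

In polar coordinates (x = r cos θ, y = r sin θ, dA = r dr dθ) the integrand becomes 25r^4cos(θ)^4, so

    ∬_D (25x^4) dA = ∫_0^{2π} ∫_0^{3} (25r^4cos(θ)^4) · r dr dθ.

Inner (r from 0 to 3): 6075cos(θ)^4/2.
Outer (θ from 0 to 2π): 18225π/8.

Therefore ∮_C P dx + Q dy = 18225π/8.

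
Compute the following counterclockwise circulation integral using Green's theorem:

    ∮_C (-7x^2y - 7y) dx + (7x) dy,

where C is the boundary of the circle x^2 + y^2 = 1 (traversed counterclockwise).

Green's theorem converts the closed line integral into a double integral over the enclosed region D:

    ∮_C P dx + Q dy = ∬_D (∂Q/∂x - ∂P/∂y) dA.

Here P = -7x^2y - 7y, Q = 7x, so

    ∂Q/∂x = 7,    ∂P/∂y = -7x^2 - 7,
    ∂Q/∂x - ∂P/∂y = 7x^2 + 14.

D is the region x^2 + y^2 ≤ 1. Evaluating the double integral:

In polar coordinates (x = r cos θ, y = r sin θ, dA = r dr dθ) the integrand becomes 7r^2cos(θ)^2 + 14, so

    ∬_D (7x^2 + 14) dA = ∫_0^{2π} ∫_0^{1} (7r^2cos(θ)^2 + 14) · r dr dθ.

Inner (r from 0 to 1): 7cos(θ)^2/4 + 7.
Outer (θ from 0 to 2π): 63π/4.

Therefore ∮_C P dx + Q dy = 63π/4.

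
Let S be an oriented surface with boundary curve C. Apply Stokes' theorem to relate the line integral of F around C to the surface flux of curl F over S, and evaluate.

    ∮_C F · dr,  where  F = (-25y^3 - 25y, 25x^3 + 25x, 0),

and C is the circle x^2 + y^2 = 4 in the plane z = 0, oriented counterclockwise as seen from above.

Let S be the flat disk x^2 + y^2 ≤ 4 in the plane z = 0, with upward unit normal n̂ = ẑ. By Stokes' theorem,

    ∮_C F · dr = ∬_S (∇ × F) · n̂ dS = ∬_D (curl F)_z dA,

where D is the disk x^2 + y^2 ≤ 4.

Compute the curl of F = (-25y^3 - 25y, 25x^3 + 25x, 0):
    (∇ × F)_x = ∂F_z/∂y - ∂F_y/∂z = 0,
    (∇ × F)_y = ∂F_x/∂z - ∂F_z/∂x = 0,
    (∇ × F)_z = ∂F_y/∂x - ∂F_x/∂y = 75x^2 + 75y^2 + 50.

On z = 0, (curl F)_z = 75x^2 + 75y^2 + 50.

Convert to polar (x = r cos θ, y = r sin θ, dA = r dr dθ); the integrand becomes 75r^2 + 50, so

    ∬_D (curl F)_z dA = ∫_0^{2π} ∫_0^{2} (75r^2 + 50) · r dr dθ.

Inner (r from 0 to 2): 400.
Outer (θ from 0 to 2π): 800π.

Therefore ∮_C F · dr = 800π.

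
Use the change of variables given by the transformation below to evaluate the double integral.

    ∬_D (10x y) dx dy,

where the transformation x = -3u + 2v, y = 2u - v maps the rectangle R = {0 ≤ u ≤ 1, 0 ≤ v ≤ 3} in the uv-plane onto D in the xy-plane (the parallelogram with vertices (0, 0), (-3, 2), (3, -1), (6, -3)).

Compute the Jacobian determinant of (x, y) with respect to (u, v):

    ∂(x,y)/∂(u,v) = | -3  2 | = (-3)(-1) - (2)(2) = -1.
                   | 2  -1 |

Its absolute value is |J| = 1 (the area scaling factor).

Substituting x = -3u + 2v, y = 2u - v into the integrand,

    10x y → -60u^2 + 70u v - 20v^2,

so the integral becomes

    ∬_R (-60u^2 + 70u v - 20v^2) · |J| du dv = ∫_0^1 ∫_0^3 (-60u^2 + 70u v - 20v^2) dv du.

Inner (v): -180u^2 + 315u - 180.
Outer (u): -165/2.

Therefore ∬_D (10x y) dx dy = -165/2.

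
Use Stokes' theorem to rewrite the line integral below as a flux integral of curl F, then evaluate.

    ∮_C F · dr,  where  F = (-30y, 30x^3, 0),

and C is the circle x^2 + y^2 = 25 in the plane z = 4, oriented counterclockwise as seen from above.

Let S be the flat disk x^2 + y^2 ≤ 25 in the plane z = 4, with upward unit normal n̂ = ẑ. By Stokes' theorem,

    ∮_C F · dr = ∬_S (∇ × F) · n̂ dS = ∬_D (curl F)_z dA,

where D is the disk x^2 + y^2 ≤ 25.

Compute the curl of F = (-30y, 30x^3, 0):
    (∇ × F)_x = ∂F_z/∂y - ∂F_y/∂z = 0,
    (∇ × F)_y = ∂F_x/∂z - ∂F_z/∂x = 0,
    (∇ × F)_z = ∂F_y/∂x - ∂F_x/∂y = 90x^2 + 30.

On z = 4, (curl F)_z = 90x^2 + 30.

Convert to polar (x = r cos θ, y = r sin θ, dA = r dr dθ); the integrand becomes 90r^2cos(θ)^2 + 30, so

    ∬_D (curl F)_z dA = ∫_0^{2π} ∫_0^{5} (90r^2cos(θ)^2 + 30) · r dr dθ.

Inner (r from 0 to 5): 28125cos(θ)^2/2 + 375.
Outer (θ from 0 to 2π): 29625π/2.

Therefore ∮_C F · dr = 29625π/2.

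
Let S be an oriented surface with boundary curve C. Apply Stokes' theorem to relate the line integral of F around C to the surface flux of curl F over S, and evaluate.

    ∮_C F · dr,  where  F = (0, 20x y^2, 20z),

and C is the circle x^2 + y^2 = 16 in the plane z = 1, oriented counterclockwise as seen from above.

Let S be the flat disk x^2 + y^2 ≤ 16 in the plane z = 1, with upward unit normal n̂ = ẑ. By Stokes' theorem,

    ∮_C F · dr = ∬_S (∇ × F) · n̂ dS = ∬_D (curl F)_z dA,

where D is the disk x^2 + y^2 ≤ 16.

Compute the curl of F = (0, 20x y^2, 20z):
    (∇ × F)_x = ∂F_z/∂y - ∂F_y/∂z = 0,
    (∇ × F)_y = ∂F_x/∂z - ∂F_z/∂x = 0,
    (∇ × F)_z = ∂F_y/∂x - ∂F_x/∂y = 20y^2.

On z = 1, (curl F)_z = 20y^2.

Convert to polar (x = r cos θ, y = r sin θ, dA = r dr dθ); the integrand becomes 20r^2sin(θ)^2, so

    ∬_D (curl F)_z dA = ∫_0^{2π} ∫_0^{4} (20r^2sin(θ)^2) · r dr dθ.

Inner (r from 0 to 4): 1280sin(θ)^2.
Outer (θ from 0 to 2π): 1280π.

Therefore ∮_C F · dr = 1280π.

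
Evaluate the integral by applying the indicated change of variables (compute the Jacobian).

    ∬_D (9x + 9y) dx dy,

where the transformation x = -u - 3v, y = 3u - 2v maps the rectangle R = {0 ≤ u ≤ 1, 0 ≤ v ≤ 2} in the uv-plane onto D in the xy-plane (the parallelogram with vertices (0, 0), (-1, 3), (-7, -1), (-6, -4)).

Compute the Jacobian determinant of (x, y) with respect to (u, v):

    ∂(x,y)/∂(u,v) = | -1  -3 | = (-1)(-2) - (-3)(3) = 11.
                   | 3  -2 |

Its absolute value is |J| = 11 (the area scaling factor).

Substituting x = -u - 3v, y = 3u - 2v into the integrand,

    9x + 9y → 18u - 45v,

so the integral becomes

    ∬_R (18u - 45v) · |J| du dv = ∫_0^1 ∫_0^2 (198u - 495v) dv du.

Inner (v): 396u - 990.
Outer (u): -792.

Therefore ∬_D (9x + 9y) dx dy = -792.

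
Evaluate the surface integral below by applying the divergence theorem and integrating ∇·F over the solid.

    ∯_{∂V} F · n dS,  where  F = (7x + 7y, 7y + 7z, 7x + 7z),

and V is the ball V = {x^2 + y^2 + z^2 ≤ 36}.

By the divergence theorem,

    ∯_{∂V} F · n dS = ∭_V (∇ · F) dV.

Compute the divergence:
    ∇ · F = ∂F_x/∂x + ∂F_y/∂y + ∂F_z/∂z = 7 + 7 + 7 = 21.

In spherical coordinates, x = ρ sin(φ) cos(θ), y = ρ sin(φ) sin(θ), z = ρ cos(φ), dV = ρ^2 sin(φ) dρ dφ dθ, with 0 ≤ ρ ≤ 6, 0 ≤ φ ≤ π, 0 ≤ θ ≤ 2π.

The integrand, after substitution and multiplying by the volume element, becomes (21) · ρ^2 sin(φ), so

    ∭_V (∇·F) dV = ∫_0^{2π} ∫_0^{π} ∫_0^{6} (21) · ρ^2 sin(φ) dρ dφ dθ.

Inner (ρ from 0 to 6): 1512sin(φ).
Middle (φ from 0 to π): 3024.
Outer (θ from 0 to 2π): 6048π.

Therefore ∯_{∂V} F · n dS = 6048π.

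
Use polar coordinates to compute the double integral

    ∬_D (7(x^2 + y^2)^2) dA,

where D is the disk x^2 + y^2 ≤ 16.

The region D is 0 ≤ r ≤ 4, 0 ≤ θ ≤ 2π in polar coordinates, where x = r cos(θ), y = r sin(θ), and dA = r dr dθ.

Under the substitution, the integrand becomes 7r^4, so

    ∬_D (7(x^2 + y^2)^2) dA = ∫_{0}^{2π} ∫_{0}^{4} (7r^4) · r dr dθ.

Inner integral (in r): ∫_{0}^{4} (7r^4) · r dr = 14336/3.

Outer integral (in θ): ∫_{0}^{2π} (14336/3) dθ = 28672π/3.

Therefore ∬_D (7(x^2 + y^2)^2) dA = 28672π/3.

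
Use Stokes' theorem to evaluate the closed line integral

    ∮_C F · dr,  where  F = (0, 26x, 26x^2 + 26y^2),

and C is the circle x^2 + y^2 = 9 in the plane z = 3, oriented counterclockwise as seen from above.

Let S be the flat disk x^2 + y^2 ≤ 9 in the plane z = 3, with upward unit normal n̂ = ẑ. By Stokes' theorem,

    ∮_C F · dr = ∬_S (∇ × F) · n̂ dS = ∬_D (curl F)_z dA,

where D is the disk x^2 + y^2 ≤ 9.

Compute the curl of F = (0, 26x, 26x^2 + 26y^2):
    (∇ × F)_x = ∂F_z/∂y - ∂F_y/∂z = 52y,
    (∇ × F)_y = ∂F_x/∂z - ∂F_z/∂x = -52x,
    (∇ × F)_z = ∂F_y/∂x - ∂F_x/∂y = 26.

On z = 3, (curl F)_z = 26.

Convert to polar (x = r cos θ, y = r sin θ, dA = r dr dθ); the integrand becomes 26, so

    ∬_D (curl F)_z dA = ∫_0^{2π} ∫_0^{3} (26) · r dr dθ.

Inner (r from 0 to 3): 117.
Outer (θ from 0 to 2π): 234π.

Therefore ∮_C F · dr = 234π.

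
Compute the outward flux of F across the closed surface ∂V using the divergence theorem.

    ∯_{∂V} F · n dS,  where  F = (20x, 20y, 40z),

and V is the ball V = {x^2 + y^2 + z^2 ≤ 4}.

By the divergence theorem,

    ∯_{∂V} F · n dS = ∭_V (∇ · F) dV.

Compute the divergence:
    ∇ · F = ∂F_x/∂x + ∂F_y/∂y + ∂F_z/∂z = 20 + 20 + 40 = 80.

In spherical coordinates, x = ρ sin(φ) cos(θ), y = ρ sin(φ) sin(θ), z = ρ cos(φ), dV = ρ^2 sin(φ) dρ dφ dθ, with 0 ≤ ρ ≤ 2, 0 ≤ φ ≤ π, 0 ≤ θ ≤ 2π.

The integrand, after substitution and multiplying by the volume element, becomes (80) · ρ^2 sin(φ), so

    ∭_V (∇·F) dV = ∫_0^{2π} ∫_0^{π} ∫_0^{2} (80) · ρ^2 sin(φ) dρ dφ dθ.

Inner (ρ from 0 to 2): 640sin(φ)/3.
Middle (φ from 0 to π): 1280/3.
Outer (θ from 0 to 2π): 2560π/3.

Therefore ∯_{∂V} F · n dS = 2560π/3.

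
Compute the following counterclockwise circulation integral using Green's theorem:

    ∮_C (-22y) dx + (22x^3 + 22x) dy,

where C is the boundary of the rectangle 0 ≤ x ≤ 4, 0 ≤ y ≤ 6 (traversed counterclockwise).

Green's theorem converts the closed line integral into a double integral over the enclosed region D:

    ∮_C P dx + Q dy = ∬_D (∂Q/∂x - ∂P/∂y) dA.

Here P = -22y, Q = 22x^3 + 22x, so

    ∂Q/∂x = 66x^2 + 22,    ∂P/∂y = -22,
    ∂Q/∂x - ∂P/∂y = 66x^2 + 44.

D is the region 0 ≤ x ≤ 4, 0 ≤ y ≤ 6. Evaluating the double integral:

    ∬_D (66x^2 + 44) dA = ∫_0^{4} ∫_0^{6} (66x^2 + 44) dy dx.

Inner (y from 0 to 6): 396x^2 + 264.
Outer (x from 0 to 4): 9504.

Therefore ∮_C P dx + Q dy = 9504.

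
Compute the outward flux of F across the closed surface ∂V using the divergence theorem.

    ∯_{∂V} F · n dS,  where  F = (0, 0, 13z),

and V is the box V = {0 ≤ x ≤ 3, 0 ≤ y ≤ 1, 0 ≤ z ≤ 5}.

By the divergence theorem,

    ∯_{∂V} F · n dS = ∭_V (∇ · F) dV.

Compute the divergence:
    ∇ · F = ∂F_x/∂x + ∂F_y/∂y + ∂F_z/∂z = 0 + 0 + 13 = 13.

V is a rectangular box, so dV = dx dy dz with 0 ≤ x ≤ 3, 0 ≤ y ≤ 1, 0 ≤ z ≤ 5.

Integrate (13) over V as an iterated integral:

    ∭_V (∇·F) dV = ∫_0^{3} ∫_0^{1} ∫_0^{5} (13) dz dy dx.

Inner (z from 0 to 5): 65.
Middle (y from 0 to 1): 65.
Outer (x from 0 to 3): 195.

Therefore ∯_{∂V} F · n dS = 195.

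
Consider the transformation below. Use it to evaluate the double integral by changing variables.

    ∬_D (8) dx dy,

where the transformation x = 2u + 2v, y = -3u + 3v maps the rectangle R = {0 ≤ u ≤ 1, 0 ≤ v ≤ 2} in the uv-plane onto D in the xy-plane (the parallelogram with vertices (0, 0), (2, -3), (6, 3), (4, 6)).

Compute the Jacobian determinant of (x, y) with respect to (u, v):

    ∂(x,y)/∂(u,v) = | 2  2 | = (2)(3) - (2)(-3) = 12.
                   | -3  3 |

Its absolute value is |J| = 12 (the area scaling factor).

Substituting x = 2u + 2v, y = -3u + 3v into the integrand,

    8 → 8,

so the integral becomes

    ∬_R (8) · |J| du dv = ∫_0^1 ∫_0^2 (96) dv du.

Inner (v): 192.
Outer (u): 192.

Therefore ∬_D (8) dx dy = 192.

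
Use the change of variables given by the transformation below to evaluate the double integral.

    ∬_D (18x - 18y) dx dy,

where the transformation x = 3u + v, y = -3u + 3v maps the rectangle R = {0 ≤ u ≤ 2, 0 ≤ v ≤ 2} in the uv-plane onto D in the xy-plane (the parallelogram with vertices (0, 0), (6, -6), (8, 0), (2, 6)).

Compute the Jacobian determinant of (x, y) with respect to (u, v):

    ∂(x,y)/∂(u,v) = | 3  1 | = (3)(3) - (1)(-3) = 12.
                   | -3  3 |

Its absolute value is |J| = 12 (the area scaling factor).

Substituting x = 3u + v, y = -3u + 3v into the integrand,

    18x - 18y → 108u - 36v,

so the integral becomes

    ∬_R (108u - 36v) · |J| du dv = ∫_0^2 ∫_0^2 (1296u - 432v) dv du.

Inner (v): 2592u - 864.
Outer (u): 3456.

Therefore ∬_D (18x - 18y) dx dy = 3456.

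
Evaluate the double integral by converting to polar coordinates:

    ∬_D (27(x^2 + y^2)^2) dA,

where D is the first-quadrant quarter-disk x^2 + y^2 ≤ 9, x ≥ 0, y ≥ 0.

The region D is 0 ≤ r ≤ 3, 0 ≤ θ ≤ π/2 in polar coordinates, where x = r cos(θ), y = r sin(θ), and dA = r dr dθ.

Under the substitution, the integrand becomes 27r^4, so

    ∬_D (27(x^2 + y^2)^2) dA = ∫_{0}^{π/2} ∫_{0}^{3} (27r^4) · r dr dθ.

Inner integral (in r): ∫_{0}^{3} (27r^4) · r dr = 6561/2.

Outer integral (in θ): ∫_{0}^{π/2} (6561/2) dθ = 6561π/4.

Therefore ∬_D (27(x^2 + y^2)^2) dA = 6561π/4.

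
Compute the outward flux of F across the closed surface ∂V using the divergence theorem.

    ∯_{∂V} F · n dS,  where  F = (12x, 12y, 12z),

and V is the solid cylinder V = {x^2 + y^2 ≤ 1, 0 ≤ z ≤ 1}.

By the divergence theorem,

    ∯_{∂V} F · n dS = ∭_V (∇ · F) dV.

Compute the divergence:
    ∇ · F = ∂F_x/∂x + ∂F_y/∂y + ∂F_z/∂z = 12 + 12 + 12 = 36.

In cylindrical coordinates, x = r cos(θ), y = r sin(θ), z = z, dV = r dr dθ dz, with 0 ≤ r ≤ 1, 0 ≤ θ ≤ 2π, 0 ≤ z ≤ 1.

The integrand, after substitution and multiplying by the volume element, becomes (36) · r, so

    ∭_V (∇·F) dV = ∫_0^{2π} ∫_0^{1} ∫_0^{1} (36) · r dz dr dθ.

Inner (z from 0 to 1): 36r.
Middle (r from 0 to 1): 18.
Outer (θ from 0 to 2π): 36π.

Therefore ∯_{∂V} F · n dS = 36π.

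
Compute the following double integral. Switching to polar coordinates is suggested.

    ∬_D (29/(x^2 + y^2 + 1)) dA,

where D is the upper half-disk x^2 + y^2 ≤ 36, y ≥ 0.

The region D is 0 ≤ r ≤ 6, 0 ≤ θ ≤ π in polar coordinates, where x = r cos(θ), y = r sin(θ), and dA = r dr dθ.

Under the substitution, the integrand becomes 29/(r^2 + 1), so

    ∬_D (29/(x^2 + y^2 + 1)) dA = ∫_{0}^{π} ∫_{0}^{6} (29/(r^2 + 1)) · r dr dθ.

Inner integral (in r): ∫_{0}^{6} (29/(r^2 + 1)) · r dr = 29log(37)/2.

Outer integral (in θ): ∫_{0}^{π} (29log(37)/2) dθ = 29π log(37)/2.

Therefore ∬_D (29/(x^2 + y^2 + 1)) dA = 29π log(37)/2.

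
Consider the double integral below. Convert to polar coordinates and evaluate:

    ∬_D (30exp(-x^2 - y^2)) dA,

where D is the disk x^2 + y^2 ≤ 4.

The region D is 0 ≤ r ≤ 2, 0 ≤ θ ≤ 2π in polar coordinates, where x = r cos(θ), y = r sin(θ), and dA = r dr dθ.

Under the substitution, the integrand becomes 30exp(-r^2), so

    ∬_D (30exp(-x^2 - y^2)) dA = ∫_{0}^{2π} ∫_{0}^{2} (30exp(-r^2)) · r dr dθ.

Inner integral (in r): ∫_{0}^{2} (30exp(-r^2)) · r dr = 15 - 15exp(-4).

Outer integral (in θ): ∫_{0}^{2π} (15 - 15exp(-4)) dθ = -30π exp(-4) + 30π.

Therefore ∬_D (30exp(-x^2 - y^2)) dA = -30π exp(-4) + 30π.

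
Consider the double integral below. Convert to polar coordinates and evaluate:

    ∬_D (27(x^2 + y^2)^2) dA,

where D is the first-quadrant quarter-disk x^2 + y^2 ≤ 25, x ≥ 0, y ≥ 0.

The region D is 0 ≤ r ≤ 5, 0 ≤ θ ≤ π/2 in polar coordinates, where x = r cos(θ), y = r sin(θ), and dA = r dr dθ.

Under the substitution, the integrand becomes 27r^4, so

    ∬_D (27(x^2 + y^2)^2) dA = ∫_{0}^{π/2} ∫_{0}^{5} (27r^4) · r dr dθ.

Inner integral (in r): ∫_{0}^{5} (27r^4) · r dr = 140625/2.

Outer integral (in θ): ∫_{0}^{π/2} (140625/2) dθ = 140625π/4.

Therefore ∬_D (27(x^2 + y^2)^2) dA = 140625π/4.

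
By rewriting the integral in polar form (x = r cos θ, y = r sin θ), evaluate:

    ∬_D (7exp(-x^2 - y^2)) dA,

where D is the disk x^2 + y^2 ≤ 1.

The region D is 0 ≤ r ≤ 1, 0 ≤ θ ≤ 2π in polar coordinates, where x = r cos(θ), y = r sin(θ), and dA = r dr dθ.

Under the substitution, the integrand becomes 7exp(-r^2), so

    ∬_D (7exp(-x^2 - y^2)) dA = ∫_{0}^{2π} ∫_{0}^{1} (7exp(-r^2)) · r dr dθ.

Inner integral (in r): ∫_{0}^{1} (7exp(-r^2)) · r dr = 7/2 - 7exp(-1)/2.

Outer integral (in θ): ∫_{0}^{2π} (7/2 - 7exp(-1)/2) dθ = -7π exp(-1) + 7π.

Therefore ∬_D (7exp(-x^2 - y^2)) dA = -7π exp(-1) + 7π.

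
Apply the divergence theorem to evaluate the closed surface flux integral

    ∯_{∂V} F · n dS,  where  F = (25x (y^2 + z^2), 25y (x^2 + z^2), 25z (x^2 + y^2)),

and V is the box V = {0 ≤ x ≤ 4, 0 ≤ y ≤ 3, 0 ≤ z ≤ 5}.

By the divergence theorem,

    ∯_{∂V} F · n dS = ∭_V (∇ · F) dV.

Compute the divergence:
    ∇ · F = ∂F_x/∂x + ∂F_y/∂y + ∂F_z/∂z = 25y^2 + 25z^2 + 25x^2 + 25z^2 + 25x^2 + 25y^2 = 50x^2 + 50y^2 + 50z^2.

V is a rectangular box, so dV = dx dy dz with 0 ≤ x ≤ 4, 0 ≤ y ≤ 3, 0 ≤ z ≤ 5.

Integrate (50x^2 + 50y^2 + 50z^2) over V as an iterated integral:

    ∭_V (∇·F) dV = ∫_0^{4} ∫_0^{3} ∫_0^{5} (50x^2 + 50y^2 + 50z^2) dz dy dx.

Inner (z from 0 to 5): 250x^2 + 250y^2 + 6250/3.
Middle (y from 0 to 3): 750x^2 + 8500.
Outer (x from 0 to 4): 50000.

Therefore ∯_{∂V} F · n dS = 50000.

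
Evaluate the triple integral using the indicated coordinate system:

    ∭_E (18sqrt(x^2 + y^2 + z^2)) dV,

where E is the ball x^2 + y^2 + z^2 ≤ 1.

In spherical coordinates, x = ρ sin(φ) cos(θ), y = ρ sin(φ) sin(θ), z = ρ cos(φ), and dV = ρ^2 sin(φ) dρ dφ dθ.

The integrand becomes 18ρ, so

    ∭_E (18sqrt(x^2 + y^2 + z^2)) dV = ∫_{0}^{2π} ∫_{0}^{π} ∫_{0}^{1} (18ρ) · ρ^2 sin(φ) dρ dφ dθ.

Inner (ρ): 9sin(φ)/2.
Middle (φ): 9.
Outer (θ): 18π.

Therefore the triple integral equals 18π.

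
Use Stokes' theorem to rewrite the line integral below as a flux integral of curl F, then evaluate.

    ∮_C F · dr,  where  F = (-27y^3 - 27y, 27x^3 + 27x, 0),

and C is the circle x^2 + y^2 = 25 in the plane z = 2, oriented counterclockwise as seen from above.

Let S be the flat disk x^2 + y^2 ≤ 25 in the plane z = 2, with upward unit normal n̂ = ẑ. By Stokes' theorem,

    ∮_C F · dr = ∬_S (∇ × F) · n̂ dS = ∬_D (curl F)_z dA,

where D is the disk x^2 + y^2 ≤ 25.

Compute the curl of F = (-27y^3 - 27y, 27x^3 + 27x, 0):
    (∇ × F)_x = ∂F_z/∂y - ∂F_y/∂z = 0,
    (∇ × F)_y = ∂F_x/∂z - ∂F_z/∂x = 0,
    (∇ × F)_z = ∂F_y/∂x - ∂F_x/∂y = 81x^2 + 81y^2 + 54.

On z = 2, (curl F)_z = 81x^2 + 81y^2 + 54.

Convert to polar (x = r cos θ, y = r sin θ, dA = r dr dθ); the integrand becomes 81r^2 + 54, so

    ∬_D (curl F)_z dA = ∫_0^{2π} ∫_0^{5} (81r^2 + 54) · r dr dθ.

Inner (r from 0 to 5): 53325/4.
Outer (θ from 0 to 2π): 53325π/2.

Therefore ∮_C F · dr = 53325π/2.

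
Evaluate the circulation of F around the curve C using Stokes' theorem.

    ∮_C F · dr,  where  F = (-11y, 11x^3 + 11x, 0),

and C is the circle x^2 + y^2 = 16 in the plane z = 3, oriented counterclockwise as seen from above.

Let S be the flat disk x^2 + y^2 ≤ 16 in the plane z = 3, with upward unit normal n̂ = ẑ. By Stokes' theorem,

    ∮_C F · dr = ∬_S (∇ × F) · n̂ dS = ∬_D (curl F)_z dA,

where D is the disk x^2 + y^2 ≤ 16.

Compute the curl of F = (-11y, 11x^3 + 11x, 0):
    (∇ × F)_x = ∂F_z/∂y - ∂F_y/∂z = 0,
    (∇ × F)_y = ∂F_x/∂z - ∂F_z/∂x = 0,
    (∇ × F)_z = ∂F_y/∂x - ∂F_x/∂y = 33x^2 + 22.

On z = 3, (curl F)_z = 33x^2 + 22.

Convert to polar (x = r cos θ, y = r sin θ, dA = r dr dθ); the integrand becomes 33r^2cos(θ)^2 + 22, so

    ∬_D (curl F)_z dA = ∫_0^{2π} ∫_0^{4} (33r^2cos(θ)^2 + 22) · r dr dθ.

Inner (r from 0 to 4): 2112cos(θ)^2 + 176.
Outer (θ from 0 to 2π): 2464π.

Therefore ∮_C F · dr = 2464π.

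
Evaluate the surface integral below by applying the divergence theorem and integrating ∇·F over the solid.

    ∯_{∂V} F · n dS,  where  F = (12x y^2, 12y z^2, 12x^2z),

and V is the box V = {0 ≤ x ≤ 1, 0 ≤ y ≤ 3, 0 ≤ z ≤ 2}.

By the divergence theorem,

    ∯_{∂V} F · n dS = ∭_V (∇ · F) dV.

Compute the divergence:
    ∇ · F = ∂F_x/∂x + ∂F_y/∂y + ∂F_z/∂z = 12y^2 + 12z^2 + 12x^2 = 12x^2 + 12y^2 + 12z^2.

V is a rectangular box, so dV = dx dy dz with 0 ≤ x ≤ 1, 0 ≤ y ≤ 3, 0 ≤ z ≤ 2.

Integrate (12x^2 + 12y^2 + 12z^2) over V as an iterated integral:

    ∭_V (∇·F) dV = ∫_0^{1} ∫_0^{3} ∫_0^{2} (12x^2 + 12y^2 + 12z^2) dz dy dx.

Inner (z from 0 to 2): 24x^2 + 24y^2 + 32.
Middle (y from 0 to 3): 72x^2 + 312.
Outer (x from 0 to 1): 336.

Therefore ∯_{∂V} F · n dS = 336.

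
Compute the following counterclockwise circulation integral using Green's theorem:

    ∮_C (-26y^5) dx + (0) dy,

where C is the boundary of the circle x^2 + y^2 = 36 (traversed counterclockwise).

Green's theorem converts the closed line integral into a double integral over the enclosed region D:

    ∮_C P dx + Q dy = ∬_D (∂Q/∂x - ∂P/∂y) dA.

Here P = -26y^5, Q = 0, so

    ∂Q/∂x = 0,    ∂P/∂y = -130y^4,
    ∂Q/∂x - ∂P/∂y = 130y^4.

D is the region x^2 + y^2 ≤ 36. Evaluating the double integral:

In polar coordinates (x = r cos θ, y = r sin θ, dA = r dr dθ) the integrand becomes 130r^4sin(θ)^4, so

    ∬_D (130y^4) dA = ∫_0^{2π} ∫_0^{6} (130r^4sin(θ)^4) · r dr dθ.

Inner (r from 0 to 6): 1010880sin(θ)^4.
Outer (θ from 0 to 2π): 758160π.

Therefore ∮_C P dx + Q dy = 758160π.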